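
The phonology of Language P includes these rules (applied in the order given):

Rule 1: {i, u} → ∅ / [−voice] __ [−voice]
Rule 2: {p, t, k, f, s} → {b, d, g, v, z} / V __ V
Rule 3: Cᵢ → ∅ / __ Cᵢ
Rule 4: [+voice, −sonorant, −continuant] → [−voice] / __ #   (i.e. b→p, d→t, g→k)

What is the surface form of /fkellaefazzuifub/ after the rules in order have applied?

fkelaevazuivup

Rule 1 (high vowel syncope): no segment meets the environment; /fkellaefazzuifub/ is unchanged.
Rule 2 (intervocalic voicing): /f/ is a voiceless obstruent between vowels /e/ and /a/, so it voices to [v]. /f/ is a voiceless obstruent between vowels /i/ and /u/, so it voices to [v]. /fkellaefazzuifub/ → fkellaevazzuivub.
Rule 3 (degemination): /ll/ is a geminate; the first /l/ deletes. /zz/ is a geminate; the first /z/ deletes. /fkellaevazzuivub/ → fkelaevazuivub.
Rule 4 (final devoicing): /b/ is a voiced stop in word-final position, so it devoices to [p]. /fkelaevazuivub/ → fkelaevazuivup.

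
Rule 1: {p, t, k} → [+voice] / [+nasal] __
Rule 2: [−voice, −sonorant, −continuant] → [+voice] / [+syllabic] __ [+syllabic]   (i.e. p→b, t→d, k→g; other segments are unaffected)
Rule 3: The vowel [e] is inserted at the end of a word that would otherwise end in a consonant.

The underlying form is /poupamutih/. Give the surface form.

Rule 1 (post-nasal voicing): no segment meets the environment; /poupamutih/ is unchanged.
Rule 2 (intervocalic voicing): /p/ is a voiceless stop between vowels /u/ and /a/, so it voices to [b]. /t/ is a voiceless stop between vowels /u/ and /i/, so it voices to [d]. /poupamutih/ → poubamudih.
Rule 3 (final e-epenthesis): the form ends in the consonant /h/, so [e] is inserted word-finally. /poubamudih/ → poubamudihe.

poubamudihe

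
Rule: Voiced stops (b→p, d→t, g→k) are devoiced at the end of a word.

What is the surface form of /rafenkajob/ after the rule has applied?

rafenkajop

/b/ is a voiced stop in word-final position, so it devoices to [p].
Surface form: [rafenkajop].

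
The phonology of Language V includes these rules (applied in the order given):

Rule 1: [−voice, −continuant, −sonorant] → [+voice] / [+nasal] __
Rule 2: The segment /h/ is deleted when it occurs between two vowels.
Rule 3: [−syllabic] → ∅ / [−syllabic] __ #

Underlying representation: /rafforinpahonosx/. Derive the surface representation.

Rule 1 (post-nasal voicing): /p/ is a voiceless stop immediately after the nasal /n/, so it voices to [b]. /rafforinpahonosx/ → rafforinbahonosx.
Rule 2 (intervocalic h-deletion): /h/ occurs between vowels /a/ and /o/, so it deletes. /rafforinbahonosx/ → rafforinbaonosx.
Rule 3 (final cluster simplification): /x/ is the second consonant of a word-final cluster /sx/, so it deletes. /rafforinbaonosx/ → rafforinbaonos.

rafforinbaonos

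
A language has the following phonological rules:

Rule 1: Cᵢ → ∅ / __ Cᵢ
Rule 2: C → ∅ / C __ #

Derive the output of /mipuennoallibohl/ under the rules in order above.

mipuenoaliboh

Rule 1 (degemination): /nn/ is a geminate; the first /n/ deletes. /ll/ is a geminate; the first /l/ deletes. /mipuennoallibohl/ → mipuenoalibohl.
Rule 2 (final cluster simplification): /l/ is the second consonant of a word-final cluster /hl/, so it deletes. /mipuenoalibohl/ → mipuenoaliboh.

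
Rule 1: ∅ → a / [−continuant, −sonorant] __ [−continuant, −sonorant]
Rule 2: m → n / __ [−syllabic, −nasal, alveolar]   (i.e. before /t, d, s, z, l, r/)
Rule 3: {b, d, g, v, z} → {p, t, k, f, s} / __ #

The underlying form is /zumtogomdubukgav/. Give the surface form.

Rule 1 (stop-cluster a-epenthesis): /k/ and /g/ form a stop–stop cluster, so [a] is inserted between them. /zumtogomdubukgav/ → zumtogomdubukagav.
Rule 2 (nasal place assimilation): /m/ precedes the alveolar consonant /t/, so it assimilates in place to [n]. /m/ precedes the alveolar consonant /d/, so it assimilates in place to [n]. /zumtogomdubukagav/ → zuntogondubukagav.
Rule 3 (final devoicing): /v/ is a voiced obstruent in word-final position, so it devoices to [f]. /zuntogondubukagav/ → zuntogondubukagaf.

zuntogondubukagaf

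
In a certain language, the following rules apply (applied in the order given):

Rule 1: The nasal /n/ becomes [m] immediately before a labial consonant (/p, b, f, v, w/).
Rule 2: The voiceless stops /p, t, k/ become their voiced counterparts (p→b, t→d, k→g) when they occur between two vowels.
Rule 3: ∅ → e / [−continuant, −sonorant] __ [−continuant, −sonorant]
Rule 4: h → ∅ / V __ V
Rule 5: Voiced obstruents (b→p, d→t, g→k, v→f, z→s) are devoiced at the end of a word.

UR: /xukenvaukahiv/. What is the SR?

xugemvaugaif

Rule 1 (nasal place assimilation): /n/ precedes the labial consonant /v/, so it assimilates in place to [m]. /xukenvaukahiv/ → xukemvaukahiv.
Rule 2 (intervocalic voicing): /k/ is a voiceless stop between vowels /u/ and /e/, so it voices to [g]. /k/ is a voiceless stop between vowels /u/ and /a/, so it voices to [g]. /xukemvaukahiv/ → xugemvaugahiv.
Rule 3 (stop-cluster e-epenthesis): no segment meets the environment; /xugemvaugahiv/ is unchanged.
Rule 4 (intervocalic h-deletion): /h/ occurs between vowels /a/ and /i/, so it deletes. /xugemvaugahiv/ → xugemvaugaiv.
Rule 5 (final devoicing): /v/ is a voiced obstruent in word-final position, so it devoices to [f]. /xugemvaugaiv/ → xugemvaugaif.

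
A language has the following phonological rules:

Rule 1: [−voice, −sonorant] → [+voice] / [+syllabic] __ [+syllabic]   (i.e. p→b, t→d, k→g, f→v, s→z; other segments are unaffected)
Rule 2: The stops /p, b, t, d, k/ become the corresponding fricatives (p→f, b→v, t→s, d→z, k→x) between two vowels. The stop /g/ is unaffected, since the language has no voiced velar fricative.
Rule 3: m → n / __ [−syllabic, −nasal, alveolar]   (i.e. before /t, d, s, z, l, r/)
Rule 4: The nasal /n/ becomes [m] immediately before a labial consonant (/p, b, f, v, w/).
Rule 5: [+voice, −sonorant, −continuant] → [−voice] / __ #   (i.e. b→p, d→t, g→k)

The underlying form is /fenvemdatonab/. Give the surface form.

Rule 1 (intervocalic voicing): /t/ is a voiceless obstruent between vowels /a/ and /o/, so it voices to [d]. /fenvemdatonab/ → fenvemdadonab.
Rule 2 (intervocalic spirantization): /d/ is a stop between vowels /a/ and /o/, so it spirantizes to the fricative [z]. /fenvemdadonab/ → fenvemdazonab.
Rule 3 (nasal place assimilation): /m/ precedes the alveolar consonant /d/, so it assimilates in place to [n]. /fenvemdazonab/ → fenvendazonab.
Rule 4 (nasal place assimilation): /n/ precedes the labial consonant /v/, so it assimilates in place to [m]. /fenvendazonab/ → femvendazonab.
Rule 5 (final devoicing): /b/ is a voiced stop in word-final position, so it devoices to [p]. /femvendazonab/ → femvendazonap.

femvendazonap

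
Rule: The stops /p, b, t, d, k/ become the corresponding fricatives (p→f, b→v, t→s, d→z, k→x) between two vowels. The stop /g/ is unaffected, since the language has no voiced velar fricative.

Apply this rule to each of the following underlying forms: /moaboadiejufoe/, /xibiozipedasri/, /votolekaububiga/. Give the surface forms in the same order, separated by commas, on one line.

/moaboadiejufoe/: /b/ is a stop between vowels /a/ and /o/, so it spirantizes to the fricative [v]. /d/ is a stop between vowels /a/ and /i/, so it spirantizes to the fricative [z]. → [moavoaziejufoe].
/xibiozipedasri/: /b/ is a stop between vowels /i/ and /i/, so it spirantizes to the fricative [v]. /p/ is a stop between vowels /i/ and /e/, so it spirantizes to the fricative [f]. /d/ is a stop between vowels /e/ and /a/, so it spirantizes to the fricative [z]. → [xiviozifezasri].
/votolekaububiga/: /t/ is a stop between vowels /o/ and /o/, so it spirantizes to the fricative [s]. /k/ is a stop between vowels /e/ and /a/, so it spirantizes to the fricative [x]. /b/ is a stop between vowels /u/ and /u/, so it spirantizes to the fricative [v]. /b/ is a stop between vowels /u/ and /i/, so it spirantizes to the fricative [v]. → [vosolexauvuviga].

moavoaziejufoe, xiviozifezasri, vosolexauvuviga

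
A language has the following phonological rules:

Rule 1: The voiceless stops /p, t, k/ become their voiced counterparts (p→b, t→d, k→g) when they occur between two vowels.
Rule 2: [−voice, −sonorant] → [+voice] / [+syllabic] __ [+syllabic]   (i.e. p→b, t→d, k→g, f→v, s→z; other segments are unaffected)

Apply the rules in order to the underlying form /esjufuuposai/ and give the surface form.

Rule 1 (intervocalic voicing): /p/ is a voiceless stop between vowels /u/ and /o/, so it voices to [b]. /esjufuuposai/ → esjufuubosai.
Rule 2 (intervocalic voicing): /f/ is a voiceless obstruent between vowels /u/ and /u/, so it voices to [v]. /s/ is a voiceless obstruent between vowels /o/ and /a/, so it voices to [z]. /esjufuubosai/ → esjuvuubozai.

esjuvuubozai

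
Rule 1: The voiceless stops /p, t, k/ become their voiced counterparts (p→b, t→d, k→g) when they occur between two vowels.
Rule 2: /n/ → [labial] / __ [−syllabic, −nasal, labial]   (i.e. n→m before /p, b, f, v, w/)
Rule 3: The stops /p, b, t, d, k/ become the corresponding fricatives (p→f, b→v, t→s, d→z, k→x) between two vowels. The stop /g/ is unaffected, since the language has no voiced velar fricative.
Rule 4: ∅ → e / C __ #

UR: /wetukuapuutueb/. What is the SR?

Rule 1 (intervocalic voicing): /t/ is a voiceless stop between vowels /e/ and /u/, so it voices to [d]. /k/ is a voiceless stop between vowels /u/ and /u/, so it voices to [g]. /p/ is a voiceless stop between vowels /a/ and /u/, so it voices to [b]. /t/ is a voiceless stop between vowels /u/ and /u/, so it voices to [d]. /wetukuapuutueb/ → weduguabuudueb.
Rule 2 (nasal place assimilation): no segment meets the environment; /weduguabuudueb/ is unchanged.
Rule 3 (intervocalic spirantization): /d/ is a stop between vowels /e/ and /u/, so it spirantizes to the fricative [z]. /b/ is a stop between vowels /a/ and /u/, so it spirantizes to the fricative [v]. /d/ is a stop between vowels /u/ and /u/, so it spirantizes to the fricative [z]. /weduguabuudueb/ → wezuguavuuzueb.
Rule 4 (final e-epenthesis): the form ends in the consonant /b/, so [e] is inserted word-finally. /wezuguavuuzueb/ → wezuguavuuzuebe.

wezuguavuuzuebe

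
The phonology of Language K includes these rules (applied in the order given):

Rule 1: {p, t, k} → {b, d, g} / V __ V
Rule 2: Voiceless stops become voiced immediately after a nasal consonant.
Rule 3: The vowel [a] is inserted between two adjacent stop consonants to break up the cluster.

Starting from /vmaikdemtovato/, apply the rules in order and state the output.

vmaikademdovado

Rule 1 (intervocalic voicing): /t/ is a voiceless stop between vowels /a/ and /o/, so it voices to [d]. /vmaikdemtovato/ → vmaikdemtovado.
Rule 2 (post-nasal voicing): /t/ is a voiceless stop immediately after the nasal /m/, so it voices to [d]. /vmaikdemtovado/ → vmaikdemdovado.
Rule 3 (stop-cluster a-epenthesis): /k/ and /d/ form a stop–stop cluster, so [a] is inserted between them. /vmaikdemdovado/ → vmaikademdovado.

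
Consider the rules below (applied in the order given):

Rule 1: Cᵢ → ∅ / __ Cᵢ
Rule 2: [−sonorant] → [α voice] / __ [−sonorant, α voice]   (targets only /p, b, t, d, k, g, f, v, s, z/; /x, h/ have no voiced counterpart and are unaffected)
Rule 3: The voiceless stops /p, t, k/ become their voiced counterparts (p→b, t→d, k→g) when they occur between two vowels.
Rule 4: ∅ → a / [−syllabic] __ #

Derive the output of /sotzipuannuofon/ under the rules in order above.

sodzibuanuofona

Rule 1 (degemination): /nn/ is a geminate; the first /n/ deletes. /sotzipuannuofon/ → sotzipuanuofon.
Rule 2 (regressive voicing assimilation): /t/ precedes the voiced obstruent /z/, so it voices to [d] by assimilation. /sotzipuanuofon/ → sodzipuanuofon.
Rule 3 (intervocalic voicing): /p/ is a voiceless stop between vowels /i/ and /u/, so it voices to [b]. /sodzipuanuofon/ → sodzibuanuofon.
Rule 4 (final a-epenthesis): the form ends in the consonant /n/, so [a] is inserted word-finally. /sodzibuanuofon/ → sodzibuanuofona.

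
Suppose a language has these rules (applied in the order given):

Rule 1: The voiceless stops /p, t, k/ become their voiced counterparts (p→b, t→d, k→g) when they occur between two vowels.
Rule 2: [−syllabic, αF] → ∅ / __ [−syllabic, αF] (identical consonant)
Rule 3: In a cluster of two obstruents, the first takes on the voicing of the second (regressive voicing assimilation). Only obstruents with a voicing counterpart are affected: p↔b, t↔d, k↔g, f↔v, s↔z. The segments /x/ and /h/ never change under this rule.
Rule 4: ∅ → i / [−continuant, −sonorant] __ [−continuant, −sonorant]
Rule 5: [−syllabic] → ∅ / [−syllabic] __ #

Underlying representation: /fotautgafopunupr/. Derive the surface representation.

fodaudigafobunup

Rule 1 (intervocalic voicing): /t/ is a voiceless stop between vowels /o/ and /a/, so it voices to [d]. /p/ is a voiceless stop between vowels /o/ and /u/, so it voices to [b]. /fotautgafopunupr/ → fodautgafobunupr.
Rule 2 (degemination): no segment meets the environment; /fodautgafobunupr/ is unchanged.
Rule 3 (regressive voicing assimilation): /t/ precedes the voiced obstruent /g/, so it voices to [d] by assimilation. /fodautgafobunupr/ → fodaudgafobunupr.
Rule 4 (stop-cluster i-epenthesis): /d/ and /g/ form a stop–stop cluster, so [i] is inserted between them. /fodaudgafobunupr/ → fodaudigafobunupr.
Rule 5 (final cluster simplification): /r/ is the second consonant of a word-final cluster /pr/, so it deletes. /fodaudigafobunupr/ → fodaudigafobunup.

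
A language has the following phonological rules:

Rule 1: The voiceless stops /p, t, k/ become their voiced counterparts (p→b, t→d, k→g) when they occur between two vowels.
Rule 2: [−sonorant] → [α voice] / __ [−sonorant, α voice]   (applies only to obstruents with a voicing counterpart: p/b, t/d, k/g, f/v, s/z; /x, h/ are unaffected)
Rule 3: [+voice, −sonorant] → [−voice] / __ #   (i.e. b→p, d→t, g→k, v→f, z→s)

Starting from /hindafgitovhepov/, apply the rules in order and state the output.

Rule 1 (intervocalic voicing): /t/ is a voiceless stop between vowels /i/ and /o/, so it voices to [d]. /p/ is a voiceless stop between vowels /e/ and /o/, so it voices to [b]. /hindafgitovhepov/ → hindafgidovhebov.
Rule 2 (regressive voicing assimilation): /f/ precedes the voiced obstruent /g/, so it voices to [v] by assimilation. /v/ precedes the voiceless obstruent /h/, so it devoices to [f] by assimilation. /hindafgidovhebov/ → hindavgidofhebov.
Rule 3 (final devoicing): /v/ is a voiced obstruent in word-final position, so it devoices to [f]. /hindavgidofhebov/ → hindavgidofhebof.

hindavgidofhebof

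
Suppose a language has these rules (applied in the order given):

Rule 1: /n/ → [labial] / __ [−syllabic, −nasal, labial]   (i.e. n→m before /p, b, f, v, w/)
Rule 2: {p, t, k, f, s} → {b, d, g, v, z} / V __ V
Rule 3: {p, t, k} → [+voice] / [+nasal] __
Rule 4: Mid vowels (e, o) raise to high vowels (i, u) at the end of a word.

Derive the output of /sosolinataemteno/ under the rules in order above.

sozolinadaemdenu

Rule 1 (nasal place assimilation): no segment meets the environment; /sosolinataemteno/ is unchanged.
Rule 2 (intervocalic voicing): /s/ is a voiceless obstruent between vowels /o/ and /o/, so it voices to [z]. /t/ is a voiceless obstruent between vowels /a/ and /a/, so it voices to [d]. /sosolinataemteno/ → sozolinadaemteno.
Rule 3 (post-nasal voicing): /t/ is a voiceless stop immediately after the nasal /m/, so it voices to [d]. /sozolinadaemteno/ → sozolinadaemdeno.
Rule 4 (final vowel raising): /o/ is a mid vowel in word-final position, so it raises to [u]. /sozolinadaemdeno/ → sozolinadaemdenu.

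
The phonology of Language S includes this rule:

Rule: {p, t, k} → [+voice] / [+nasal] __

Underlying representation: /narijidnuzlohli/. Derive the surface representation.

No segment of /narijidnuzlohli/ meets the structural description of the rule, so the form surfaces unchanged.

narijidnuzlohli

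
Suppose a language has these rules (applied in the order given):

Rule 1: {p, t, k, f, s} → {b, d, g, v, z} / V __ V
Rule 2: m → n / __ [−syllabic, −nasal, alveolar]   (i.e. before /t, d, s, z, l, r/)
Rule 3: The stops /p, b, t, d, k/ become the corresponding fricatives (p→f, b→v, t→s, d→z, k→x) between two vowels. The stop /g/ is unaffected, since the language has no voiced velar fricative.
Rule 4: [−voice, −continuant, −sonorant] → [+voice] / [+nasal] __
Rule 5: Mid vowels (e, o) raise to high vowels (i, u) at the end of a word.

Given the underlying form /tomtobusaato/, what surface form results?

Rule 1 (intervocalic voicing): /s/ is a voiceless obstruent between vowels /u/ and /a/, so it voices to [z]. /t/ is a voiceless obstruent between vowels /a/ and /o/, so it voices to [d]. /tomtobusaato/ → tomtobuzaado.
Rule 2 (nasal place assimilation): /m/ precedes the alveolar consonant /t/, so it assimilates in place to [n]. /tomtobuzaado/ → tontobuzaado.
Rule 3 (intervocalic spirantization): /b/ is a stop between vowels /o/ and /u/, so it spirantizes to the fricative [v]. /d/ is a stop between vowels /a/ and /o/, so it spirantizes to the fricative [z]. /tontobuzaado/ → tontovuzaazo.
Rule 4 (post-nasal voicing): /t/ is a voiceless stop immediately after the nasal /n/, so it voices to [d]. /tontovuzaazo/ → tondovuzaazo.
Rule 5 (final vowel raising): /o/ is a mid vowel in word-final position, so it raises to [u]. /tondovuzaazo/ → tondovuzaazu.

tondovuzaazu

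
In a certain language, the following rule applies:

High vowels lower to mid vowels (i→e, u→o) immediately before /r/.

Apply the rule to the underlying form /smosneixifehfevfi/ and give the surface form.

No segment of /smosneixifehfevfi/ meets the structural description of the rule, so the form surfaces unchanged.

smosneixifehfevfi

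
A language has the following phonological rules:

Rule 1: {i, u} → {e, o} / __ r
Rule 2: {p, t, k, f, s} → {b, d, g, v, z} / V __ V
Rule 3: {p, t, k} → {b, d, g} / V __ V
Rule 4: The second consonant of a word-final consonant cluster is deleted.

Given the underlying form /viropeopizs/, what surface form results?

Rule 1 (pre-rhotic lowering): /i/ is a high vowel immediately before /r/, so it lowers to [e]. /viropeopizs/ → veropeopizs.
Rule 2 (intervocalic voicing): /p/ is a voiceless obstruent between vowels /o/ and /e/, so it voices to [b]. /p/ is a voiceless obstruent between vowels /o/ and /i/, so it voices to [b]. /veropeopizs/ → verobeobizs.
Rule 3 (intervocalic voicing): no segment meets the environment; /verobeobizs/ is unchanged.
Rule 4 (final cluster simplification): /s/ is the second consonant of a word-final cluster /zs/, so it deletes. /verobeobizs/ → verobeobiz.

verobeobiz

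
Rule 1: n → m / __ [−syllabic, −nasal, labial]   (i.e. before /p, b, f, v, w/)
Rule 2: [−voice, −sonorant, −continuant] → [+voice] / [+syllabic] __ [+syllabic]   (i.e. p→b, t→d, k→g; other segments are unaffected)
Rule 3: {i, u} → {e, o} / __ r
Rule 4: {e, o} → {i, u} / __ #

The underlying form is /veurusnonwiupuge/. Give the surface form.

Rule 1 (nasal place assimilation): /n/ precedes the labial consonant /w/, so it assimilates in place to [m]. /veurusnonwiupuge/ → veurusnomwiupuge.
Rule 2 (intervocalic voicing): /p/ is a voiceless stop between vowels /u/ and /u/, so it voices to [b]. /veurusnomwiupuge/ → veurusnomwiubuge.
Rule 3 (pre-rhotic lowering): /u/ is a high vowel immediately before /r/, so it lowers to [o]. /veurusnomwiubuge/ → veorusnomwiubuge.
Rule 4 (final vowel raising): /e/ is a mid vowel in word-final position, so it raises to [i]. /veorusnomwiubuge/ → veorusnomwiubugi.

veorusnomwiubugi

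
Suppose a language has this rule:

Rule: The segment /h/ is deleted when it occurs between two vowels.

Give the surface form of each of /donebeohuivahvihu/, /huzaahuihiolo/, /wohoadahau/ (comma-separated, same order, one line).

donebeouivahviu, huzaauiiolo, wooadaau

/donebeohuivahvihu/: /h/ occurs between vowels /o/ and /u/, so it deletes. /h/ occurs between vowels /i/ and /u/, so it deletes. → [donebeouivahviu].
/huzaahuihiolo/: /h/ occurs between vowels /a/ and /u/, so it deletes. /h/ occurs between vowels /i/ and /i/, so it deletes. → [huzaauiiolo].
/wohoadahau/: /h/ occurs between vowels /o/ and /o/, so it deletes. /h/ occurs between vowels /a/ and /a/, so it deletes. → [wooadaau].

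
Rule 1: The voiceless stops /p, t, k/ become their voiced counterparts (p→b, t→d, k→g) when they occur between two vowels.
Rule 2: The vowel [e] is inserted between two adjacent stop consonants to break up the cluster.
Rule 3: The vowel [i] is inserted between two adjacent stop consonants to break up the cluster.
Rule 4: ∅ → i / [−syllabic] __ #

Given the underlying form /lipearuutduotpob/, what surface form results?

libearuuteduotepobi

Rule 1 (intervocalic voicing): /p/ is a voiceless stop between vowels /i/ and /e/, so it voices to [b]. /lipearuutduotpob/ → libearuutduotpob.
Rule 2 (stop-cluster e-epenthesis): /t/ and /d/ form a stop–stop cluster, so [e] is inserted between them. /t/ and /p/ form a stop–stop cluster, so [e] is inserted between them. /libearuutduotpob/ → libearuuteduotepob.
Rule 3 (stop-cluster i-epenthesis): no segment meets the environment; /libearuuteduotepob/ is unchanged.
Rule 4 (final i-epenthesis): the form ends in the consonant /b/, so [i] is inserted word-finally. /libearuuteduotepob/ → libearuuteduotepobi.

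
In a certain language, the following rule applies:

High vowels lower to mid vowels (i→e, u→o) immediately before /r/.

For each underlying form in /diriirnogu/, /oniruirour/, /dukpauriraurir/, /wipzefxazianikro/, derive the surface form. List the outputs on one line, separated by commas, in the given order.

deriernogu, onerueroor, dukpaoreraorer, wipzefxazianikro

/diriirnogu/: /i/ is a high vowel immediately before /r/, so it lowers to [e]. /i/ is a high vowel immediately before /r/, so it lowers to [e]. → [deriernogu].
/oniruirour/: /i/ is a high vowel immediately before /r/, so it lowers to [e]. /i/ is a high vowel immediately before /r/, so it lowers to [e]. /u/ is a high vowel immediately before /r/, so it lowers to [o]. → [onerueroor].
/dukpauriraurir/: /u/ is a high vowel immediately before /r/, so it lowers to [o]. /i/ is a high vowel immediately before /r/, so it lowers to [e]. /u/ is a high vowel immediately before /r/, so it lowers to [o]. /i/ is a high vowel immediately before /r/, so it lowers to [e]. → [dukpaoreraorer].
/wipzefxazianikro/: the rule's environment is not met; surfaces unchanged as [wipzefxazianikro].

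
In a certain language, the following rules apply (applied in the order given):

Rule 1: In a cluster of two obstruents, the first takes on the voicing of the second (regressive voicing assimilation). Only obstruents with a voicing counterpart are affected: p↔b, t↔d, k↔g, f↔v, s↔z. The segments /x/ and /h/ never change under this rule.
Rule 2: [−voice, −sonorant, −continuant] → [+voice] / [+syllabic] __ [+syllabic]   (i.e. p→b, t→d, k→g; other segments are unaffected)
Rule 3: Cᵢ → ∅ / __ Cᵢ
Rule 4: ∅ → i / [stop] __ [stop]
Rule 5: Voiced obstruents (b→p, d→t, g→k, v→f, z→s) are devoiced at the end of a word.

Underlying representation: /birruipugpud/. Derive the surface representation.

Rule 1 (regressive voicing assimilation): /g/ precedes the voiceless obstruent /p/, so it devoices to [k] by assimilation. /birruipugpud/ → birruipukpud.
Rule 2 (intervocalic voicing): /p/ is a voiceless stop between vowels /i/ and /u/, so it voices to [b]. /birruipukpud/ → birruibukpud.
Rule 3 (degemination): /rr/ is a geminate; the first /r/ deletes. /birruibukpud/ → biruibukpud.
Rule 4 (stop-cluster i-epenthesis): /k/ and /p/ form a stop–stop cluster, so [i] is inserted between them. /biruibukpud/ → biruibukipud.
Rule 5 (final devoicing): /d/ is a voiced obstruent in word-final position, so it devoices to [t]. /biruibukipud/ → biruibukiput.

biruibukiput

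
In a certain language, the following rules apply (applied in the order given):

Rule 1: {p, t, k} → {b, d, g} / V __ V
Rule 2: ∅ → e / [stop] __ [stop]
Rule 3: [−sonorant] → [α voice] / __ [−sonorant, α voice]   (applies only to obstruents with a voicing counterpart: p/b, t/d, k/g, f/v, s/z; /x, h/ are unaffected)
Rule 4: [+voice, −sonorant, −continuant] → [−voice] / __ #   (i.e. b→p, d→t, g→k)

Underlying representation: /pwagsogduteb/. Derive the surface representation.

pwaksogedudep

Rule 1 (intervocalic voicing): /t/ is a voiceless stop between vowels /u/ and /e/, so it voices to [d]. /pwagsogduteb/ → pwagsogdudeb.
Rule 2 (stop-cluster e-epenthesis): /g/ and /d/ form a stop–stop cluster, so [e] is inserted between them. /pwagsogdudeb/ → pwagsogedudeb.
Rule 3 (regressive voicing assimilation): /g/ precedes the voiceless obstruent /s/, so it devoices to [k] by assimilation. /pwagsogedudeb/ → pwaksogedudeb.
Rule 4 (final devoicing): /b/ is a voiced stop in word-final position, so it devoices to [p]. /pwaksogedudeb/ → pwaksogedudep.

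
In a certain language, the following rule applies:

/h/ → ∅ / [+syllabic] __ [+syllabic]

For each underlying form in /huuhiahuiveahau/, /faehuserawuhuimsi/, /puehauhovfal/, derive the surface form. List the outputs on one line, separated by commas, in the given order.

/huuhiahuiveahau/: /h/ occurs between vowels /u/ and /i/, so it deletes. /h/ occurs between vowels /a/ and /u/, so it deletes. /h/ occurs between vowels /a/ and /a/, so it deletes. → [huuiauiveaau].
/faehuserawuhuimsi/: /h/ occurs between vowels /e/ and /u/, so it deletes. /h/ occurs between vowels /u/ and /u/, so it deletes. → [faeuserawuuimsi].
/puehauhovfal/: /h/ occurs between vowels /e/ and /a/, so it deletes. /h/ occurs between vowels /u/ and /o/, so it deletes. → [pueauovfal].

huuiauiveaau, faeuserawuuimsi, pueauovfal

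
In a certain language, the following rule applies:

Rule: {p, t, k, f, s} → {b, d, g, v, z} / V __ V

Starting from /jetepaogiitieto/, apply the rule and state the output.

/t/ is a voiceless obstruent between vowels /e/ and /e/, so it voices to [d].
/p/ is a voiceless obstruent between vowels /e/ and /a/, so it voices to [b].
/t/ is a voiceless obstruent between vowels /i/ and /i/, so it voices to [d].
/t/ is a voiceless obstruent between vowels /e/ and /o/, so it voices to [d].
Surface form: [jedebaogiidiedo].

jedebaogiidiedo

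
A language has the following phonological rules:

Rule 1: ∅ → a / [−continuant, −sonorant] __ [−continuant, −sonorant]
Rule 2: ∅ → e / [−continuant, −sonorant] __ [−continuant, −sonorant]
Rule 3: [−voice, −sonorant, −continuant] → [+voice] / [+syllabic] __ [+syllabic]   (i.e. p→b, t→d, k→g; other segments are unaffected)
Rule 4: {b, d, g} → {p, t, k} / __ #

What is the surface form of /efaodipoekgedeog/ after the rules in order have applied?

Rule 1 (stop-cluster a-epenthesis): /k/ and /g/ form a stop–stop cluster, so [a] is inserted between them. /efaodipoekgedeog/ → efaodipoekagedeog.
Rule 2 (stop-cluster e-epenthesis): no segment meets the environment; /efaodipoekagedeog/ is unchanged.
Rule 3 (intervocalic voicing): /p/ is a voiceless stop between vowels /i/ and /o/, so it voices to [b]. /k/ is a voiceless stop between vowels /e/ and /a/, so it voices to [g]. /efaodipoekagedeog/ → efaodiboegagedeog.
Rule 4 (final devoicing): /g/ is a voiced stop in word-final position, so it devoices to [k]. /efaodiboegagedeog/ → efaodiboegagedeok.

efaodiboegagedeok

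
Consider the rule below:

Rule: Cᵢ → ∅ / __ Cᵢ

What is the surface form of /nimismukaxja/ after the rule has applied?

No segment of /nimismukaxja/ meets the structural description of the rule, so the form surfaces unchanged.

nimismukaxja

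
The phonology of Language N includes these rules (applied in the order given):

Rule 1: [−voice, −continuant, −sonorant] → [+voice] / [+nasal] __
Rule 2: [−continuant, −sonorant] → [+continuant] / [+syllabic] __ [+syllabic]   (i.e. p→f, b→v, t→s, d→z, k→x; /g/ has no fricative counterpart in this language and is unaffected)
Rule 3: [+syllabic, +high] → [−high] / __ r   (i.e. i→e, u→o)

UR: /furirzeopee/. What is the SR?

Rule 1 (post-nasal voicing): no segment meets the environment; /furirzeopee/ is unchanged.
Rule 2 (intervocalic spirantization): /p/ is a stop between vowels /o/ and /e/, so it spirantizes to the fricative [f]. /furirzeopee/ → furirzeofee.
Rule 3 (pre-rhotic lowering): /u/ is a high vowel immediately before /r/, so it lowers to [o]. /i/ is a high vowel immediately before /r/, so it lowers to [e]. /furirzeofee/ → forerzeofee.

forerzeofee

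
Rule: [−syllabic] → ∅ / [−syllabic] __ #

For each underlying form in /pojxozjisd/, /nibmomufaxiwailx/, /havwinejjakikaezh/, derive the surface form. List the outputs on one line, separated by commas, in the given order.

pojxozjis, nibmomufaxiwail, havwinejjakikaez

/pojxozjisd/: /d/ is the second consonant of a word-final cluster /sd/, so it deletes. → [pojxozjis].
/nibmomufaxiwailx/: /x/ is the second consonant of a word-final cluster /lx/, so it deletes. → [nibmomufaxiwail].
/havwinejjakikaezh/: /h/ is the second consonant of a word-final cluster /zh/, so it deletes. → [havwinejjakikaez].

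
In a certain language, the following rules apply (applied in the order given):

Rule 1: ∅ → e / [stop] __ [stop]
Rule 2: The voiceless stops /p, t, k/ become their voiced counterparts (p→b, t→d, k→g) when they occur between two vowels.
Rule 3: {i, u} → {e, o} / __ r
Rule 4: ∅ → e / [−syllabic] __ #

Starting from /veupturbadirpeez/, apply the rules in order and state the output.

Rule 1 (stop-cluster e-epenthesis): /p/ and /t/ form a stop–stop cluster, so [e] is inserted between them. /veupturbadirpeez/ → veupeturbadirpeez.
Rule 2 (intervocalic voicing): /p/ is a voiceless stop between vowels /u/ and /e/, so it voices to [b]. /t/ is a voiceless stop between vowels /e/ and /u/, so it voices to [d]. /veupeturbadirpeez/ → veubedurbadirpeez.
Rule 3 (pre-rhotic lowering): /u/ is a high vowel immediately before /r/, so it lowers to [o]. /i/ is a high vowel immediately before /r/, so it lowers to [e]. /veubedurbadirpeez/ → veubedorbaderpeez.
Rule 4 (final e-epenthesis): the form ends in the consonant /z/, so [e] is inserted word-finally. /veubedorbaderpeez/ → veubedorbaderpeeze.

veubedorbaderpeeze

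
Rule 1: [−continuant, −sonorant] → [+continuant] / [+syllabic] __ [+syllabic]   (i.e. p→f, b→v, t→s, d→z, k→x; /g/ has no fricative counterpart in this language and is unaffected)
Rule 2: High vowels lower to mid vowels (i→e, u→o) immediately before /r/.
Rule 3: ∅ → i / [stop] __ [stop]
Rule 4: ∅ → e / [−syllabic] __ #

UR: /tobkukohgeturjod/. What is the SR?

Rule 1 (intervocalic spirantization): /k/ is a stop between vowels /u/ and /o/, so it spirantizes to the fricative [x]. /t/ is a stop between vowels /e/ and /u/, so it spirantizes to the fricative [s]. /tobkukohgeturjod/ → tobkuxohgesurjod.
Rule 2 (pre-rhotic lowering): /u/ is a high vowel immediately before /r/, so it lowers to [o]. /tobkuxohgesurjod/ → tobkuxohgesorjod.
Rule 3 (stop-cluster i-epenthesis): /b/ and /k/ form a stop–stop cluster, so [i] is inserted between them. /tobkuxohgesorjod/ → tobikuxohgesorjod.
Rule 4 (final e-epenthesis): the form ends in the consonant /d/, so [e] is inserted word-finally. /tobikuxohgesorjod/ → tobikuxohgesorjode.

tobikuxohgesorjode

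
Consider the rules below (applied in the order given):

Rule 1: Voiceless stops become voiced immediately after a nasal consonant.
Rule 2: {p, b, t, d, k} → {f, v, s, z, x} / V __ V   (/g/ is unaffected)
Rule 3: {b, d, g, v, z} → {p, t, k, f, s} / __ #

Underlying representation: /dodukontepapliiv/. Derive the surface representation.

dozuxondefapliif

Rule 1 (post-nasal voicing): /t/ is a voiceless stop immediately after the nasal /n/, so it voices to [d]. /dodukontepapliiv/ → dodukondepapliiv.
Rule 2 (intervocalic spirantization): /d/ is a stop between vowels /o/ and /u/, so it spirantizes to the fricative [z]. /k/ is a stop between vowels /u/ and /o/, so it spirantizes to the fricative [x]. /p/ is a stop between vowels /e/ and /a/, so it spirantizes to the fricative [f]. /dodukondepapliiv/ → dozuxondefapliiv.
Rule 3 (final devoicing): /v/ is a voiced obstruent in word-final position, so it devoices to [f]. /dozuxondefapliiv/ → dozuxondefapliif.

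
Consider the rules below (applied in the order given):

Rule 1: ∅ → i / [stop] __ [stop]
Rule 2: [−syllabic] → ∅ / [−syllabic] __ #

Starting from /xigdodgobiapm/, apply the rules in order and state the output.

Rule 1 (stop-cluster i-epenthesis): /g/ and /d/ form a stop–stop cluster, so [i] is inserted between them. /d/ and /g/ form a stop–stop cluster, so [i] is inserted between them. /xigdodgobiapm/ → xigidodigobiapm.
Rule 2 (final cluster simplification): /m/ is the second consonant of a word-final cluster /pm/, so it deletes. /xigidodigobiapm/ → xigidodigobiap.

xigidodigobiap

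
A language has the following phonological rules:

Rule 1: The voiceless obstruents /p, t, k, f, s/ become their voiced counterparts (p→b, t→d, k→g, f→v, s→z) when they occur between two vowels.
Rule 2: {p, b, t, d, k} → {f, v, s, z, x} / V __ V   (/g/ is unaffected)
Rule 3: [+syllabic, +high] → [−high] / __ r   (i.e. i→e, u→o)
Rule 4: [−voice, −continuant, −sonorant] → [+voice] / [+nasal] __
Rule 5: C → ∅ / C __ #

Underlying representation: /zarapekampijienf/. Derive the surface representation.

zaravegambijien

Rule 1 (intervocalic voicing): /p/ is a voiceless obstruent between vowels /a/ and /e/, so it voices to [b]. /k/ is a voiceless obstruent between vowels /e/ and /a/, so it voices to [g]. /zarapekampijienf/ → zarabegampijienf.
Rule 2 (intervocalic spirantization): /b/ is a stop between vowels /a/ and /e/, so it spirantizes to the fricative [v]. /zarabegampijienf/ → zaravegampijienf.
Rule 3 (pre-rhotic lowering): no segment meets the environment; /zaravegampijienf/ is unchanged.
Rule 4 (post-nasal voicing): /p/ is a voiceless stop immediately after the nasal /m/, so it voices to [b]. /zaravegampijienf/ → zaravegambijienf.
Rule 5 (final cluster simplification): /f/ is the second consonant of a word-final cluster /nf/, so it deletes. /zaravegambijienf/ → zaravegambijien.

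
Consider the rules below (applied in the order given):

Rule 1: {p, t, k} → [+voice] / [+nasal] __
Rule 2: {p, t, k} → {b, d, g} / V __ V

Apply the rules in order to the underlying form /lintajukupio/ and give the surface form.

Rule 1 (post-nasal voicing): /t/ is a voiceless stop immediately after the nasal /n/, so it voices to [d]. /lintajukupio/ → lindajukupio.
Rule 2 (intervocalic voicing): /k/ is a voiceless stop between vowels /u/ and /u/, so it voices to [g]. /p/ is a voiceless stop between vowels /u/ and /i/, so it voices to [b]. /lindajukupio/ → lindajugubio.

lindajugubio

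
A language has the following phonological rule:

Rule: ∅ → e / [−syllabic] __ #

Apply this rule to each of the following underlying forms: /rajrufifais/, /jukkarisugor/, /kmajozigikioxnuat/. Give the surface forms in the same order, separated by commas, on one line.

/rajrufifais/: the form ends in the consonant /s/, so [e] is inserted word-finally. → [rajrufifaise].
/jukkarisugor/: the form ends in the consonant /r/, so [e] is inserted word-finally. → [jukkarisugore].
/kmajozigikioxnuat/: the form ends in the consonant /t/, so [e] is inserted word-finally. → [kmajozigikioxnuate].

rajrufifaise, jukkarisugore, kmajozigikioxnuate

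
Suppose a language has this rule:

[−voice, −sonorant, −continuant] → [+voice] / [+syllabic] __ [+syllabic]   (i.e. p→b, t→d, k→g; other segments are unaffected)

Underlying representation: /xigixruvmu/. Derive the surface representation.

No segment of /xigixruvmu/ meets the structural description of the rule, so the form surfaces unchanged.

xigixruvmu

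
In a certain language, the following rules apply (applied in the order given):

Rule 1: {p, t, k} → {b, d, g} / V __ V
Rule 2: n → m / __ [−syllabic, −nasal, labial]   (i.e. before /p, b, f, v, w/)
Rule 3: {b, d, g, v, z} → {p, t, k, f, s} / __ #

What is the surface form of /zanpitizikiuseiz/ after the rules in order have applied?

Rule 1 (intervocalic voicing): /t/ is a voiceless stop between vowels /i/ and /i/, so it voices to [d]. /k/ is a voiceless stop between vowels /i/ and /i/, so it voices to [g]. /zanpitizikiuseiz/ → zanpidizigiuseiz.
Rule 2 (nasal place assimilation): /n/ precedes the labial consonant /p/, so it assimilates in place to [m]. /zanpidizigiuseiz/ → zampidizigiuseiz.
Rule 3 (final devoicing): /z/ is a voiced obstruent in word-final position, so it devoices to [s]. /zampidizigiuseiz/ → zampidizigiuseis.

zampidizigiuseis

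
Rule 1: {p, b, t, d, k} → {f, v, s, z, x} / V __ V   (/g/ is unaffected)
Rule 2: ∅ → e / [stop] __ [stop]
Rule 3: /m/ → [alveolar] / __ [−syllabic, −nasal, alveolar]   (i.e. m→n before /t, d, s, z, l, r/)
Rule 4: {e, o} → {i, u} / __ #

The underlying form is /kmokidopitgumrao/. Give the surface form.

kmoxizofitegunrau

Rule 1 (intervocalic spirantization): /k/ is a stop between vowels /o/ and /i/, so it spirantizes to the fricative [x]. /d/ is a stop between vowels /i/ and /o/, so it spirantizes to the fricative [z]. /p/ is a stop between vowels /o/ and /i/, so it spirantizes to the fricative [f]. /kmokidopitgumrao/ → kmoxizofitgumrao.
Rule 2 (stop-cluster e-epenthesis): /t/ and /g/ form a stop–stop cluster, so [e] is inserted between them. /kmoxizofitgumrao/ → kmoxizofitegumrao.
Rule 3 (nasal place assimilation): /m/ precedes the alveolar consonant /r/, so it assimilates in place to [n]. /kmoxizofitegumrao/ → kmoxizofitegunrao.
Rule 4 (final vowel raising): /o/ is a mid vowel in word-final position, so it raises to [u]. /kmoxizofitegunrao/ → kmoxizofitegunrau.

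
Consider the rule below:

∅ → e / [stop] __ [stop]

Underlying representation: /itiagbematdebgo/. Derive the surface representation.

itiagebematedebego

/g/ and /b/ form a stop–stop cluster, so [e] is inserted between them.
/t/ and /d/ form a stop–stop cluster, so [e] is inserted between them.
/b/ and /g/ form a stop–stop cluster, so [e] is inserted between them.
Surface form: [itiagebematedebego].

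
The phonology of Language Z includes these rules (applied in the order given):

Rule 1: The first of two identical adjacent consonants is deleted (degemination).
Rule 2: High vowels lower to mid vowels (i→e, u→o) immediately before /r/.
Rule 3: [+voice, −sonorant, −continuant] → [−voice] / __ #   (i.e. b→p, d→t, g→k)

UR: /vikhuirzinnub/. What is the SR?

vikhuerzinup

Rule 1 (degemination): /nn/ is a geminate; the first /n/ deletes. /vikhuirzinnub/ → vikhuirzinub.
Rule 2 (pre-rhotic lowering): /i/ is a high vowel immediately before /r/, so it lowers to [e]. /vikhuirzinub/ → vikhuerzinub.
Rule 3 (final devoicing): /b/ is a voiced stop in word-final position, so it devoices to [p]. /vikhuerzinub/ → vikhuerzinup.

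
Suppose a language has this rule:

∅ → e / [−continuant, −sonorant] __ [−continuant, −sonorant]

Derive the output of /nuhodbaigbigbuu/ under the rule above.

nuhodebaigebigebuu

/d/ and /b/ form a stop–stop cluster, so [e] is inserted between them.
/g/ and /b/ form a stop–stop cluster, so [e] is inserted between them.
/g/ and /b/ form a stop–stop cluster, so [e] is inserted between them.
Surface form: [nuhodebaigebigebuu].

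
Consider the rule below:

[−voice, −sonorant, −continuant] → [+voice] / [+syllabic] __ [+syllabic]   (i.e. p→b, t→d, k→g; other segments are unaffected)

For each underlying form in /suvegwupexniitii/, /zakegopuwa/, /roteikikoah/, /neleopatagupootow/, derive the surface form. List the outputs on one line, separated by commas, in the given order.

/suvegwupexniitii/: /p/ is a voiceless stop between vowels /u/ and /e/, so it voices to [b]. /t/ is a voiceless stop between vowels /i/ and /i/, so it voices to [d]. → [suvegwubexniidii].
/zakegopuwa/: /k/ is a voiceless stop between vowels /a/ and /e/, so it voices to [g]. /p/ is a voiceless stop between vowels /o/ and /u/, so it voices to [b]. → [zagegobuwa].
/roteikikoah/: /t/ is a voiceless stop between vowels /o/ and /e/, so it voices to [d]. /k/ is a voiceless stop between vowels /i/ and /i/, so it voices to [g]. /k/ is a voiceless stop between vowels /i/ and /o/, so it voices to [g]. → [rodeigigoah].
/neleopatagupootow/: /p/ is a voiceless stop between vowels /o/ and /a/, so it voices to [b]. /t/ is a voiceless stop between vowels /a/ and /a/, so it voices to [d]. /p/ is a voiceless stop between vowels /u/ and /o/, so it voices to [b]. /t/ is a voiceless stop between vowels /o/ and /o/, so it voices to [d]. → [neleobadaguboodow].

suvegwubexniidii, zagegobuwa, rodeigigoah, neleobadaguboodow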